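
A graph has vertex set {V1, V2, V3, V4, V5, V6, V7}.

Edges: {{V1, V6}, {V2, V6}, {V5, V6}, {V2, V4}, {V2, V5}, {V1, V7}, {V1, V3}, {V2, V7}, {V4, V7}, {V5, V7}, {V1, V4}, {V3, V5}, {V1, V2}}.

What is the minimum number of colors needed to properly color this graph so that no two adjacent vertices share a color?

V1, V2, V4, V7 are mutually adjacent (a clique of size 4), so at least 4 colors are needed.
A valid assignment using 4 colors: V1=B, V2=R, V3=R, V4=Y, V5=B, V6=G, V7=G. Every edge joins two different colors.

4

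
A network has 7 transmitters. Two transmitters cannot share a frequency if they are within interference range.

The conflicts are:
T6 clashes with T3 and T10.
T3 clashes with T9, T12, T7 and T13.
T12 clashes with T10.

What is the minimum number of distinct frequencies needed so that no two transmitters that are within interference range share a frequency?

T3 and T13 conflict, so at least 2 frequencies are needed.
Using 2 frequencies: T6=2, T3=1, T9=2, T12=2, T7=2, T10=1, T13=2. No two conflicting transmitters share a frequency.

2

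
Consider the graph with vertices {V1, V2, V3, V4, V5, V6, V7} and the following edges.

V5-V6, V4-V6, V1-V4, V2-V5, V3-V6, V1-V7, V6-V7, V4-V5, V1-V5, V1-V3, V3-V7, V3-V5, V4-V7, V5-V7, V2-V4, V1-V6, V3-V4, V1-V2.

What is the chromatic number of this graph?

6

V1, V3, V4, V5, V6, V7 are mutually adjacent (a clique of size 6), so at least 6 colors are needed.
6 colors suffice: color 1 → {V4}; color 2 → {V5}; color 3 → {V1}; color 4 → {V2, V7}; color 5 → {V6}; color 6 → {V3}. Every edge joins two different colors.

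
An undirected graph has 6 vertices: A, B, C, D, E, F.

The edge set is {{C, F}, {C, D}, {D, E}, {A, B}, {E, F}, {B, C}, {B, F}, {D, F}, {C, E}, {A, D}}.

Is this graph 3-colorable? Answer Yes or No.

C, D, E, F form a clique, so at least 4 colors are needed.
So 3 colors are not enough.

No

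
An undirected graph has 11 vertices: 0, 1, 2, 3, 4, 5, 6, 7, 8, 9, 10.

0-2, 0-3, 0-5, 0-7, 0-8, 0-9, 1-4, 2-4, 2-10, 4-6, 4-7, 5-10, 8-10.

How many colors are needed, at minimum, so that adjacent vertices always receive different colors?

0 and 3 are adjacent, so at least 2 colors are needed.
One proper 2-coloring: 0=a, 1=b, 2=b, 3=b, 4=a, 5=b, 6=b, 7=b, 8=b, 9=b, 10=a. Every edge joins two different colors.

2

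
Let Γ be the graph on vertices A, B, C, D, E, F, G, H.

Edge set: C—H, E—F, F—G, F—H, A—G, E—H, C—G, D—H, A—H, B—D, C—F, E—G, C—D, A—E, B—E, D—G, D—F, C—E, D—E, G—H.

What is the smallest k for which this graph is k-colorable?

C, D, E, F, G, H are pairwise adjacent (a clique of size 6), so at least 6 colors are needed.
6 colors suffice: A=4, B=2, C=5, D=4, E=1, F=6, G=3, H=2. Every edge joins two different colors.

6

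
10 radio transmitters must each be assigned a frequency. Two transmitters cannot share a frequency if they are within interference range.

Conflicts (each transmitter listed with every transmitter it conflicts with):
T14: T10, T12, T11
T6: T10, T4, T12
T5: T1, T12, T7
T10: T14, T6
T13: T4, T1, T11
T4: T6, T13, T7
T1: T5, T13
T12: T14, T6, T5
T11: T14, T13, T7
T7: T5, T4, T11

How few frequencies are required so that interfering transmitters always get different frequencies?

3

The cycle T7-T11-T14-T12-T5-T7 has odd length 5, so it cannot be 2-colored; at least 3 frequencies are needed.
3 frequencies suffice: frequency 1 → {T10, T13, T12, T7}; frequency 2 → {T14, T6, T5}; frequency 3 → {T4, T1, T11}. Every pair that conflicts lands in different frequencies.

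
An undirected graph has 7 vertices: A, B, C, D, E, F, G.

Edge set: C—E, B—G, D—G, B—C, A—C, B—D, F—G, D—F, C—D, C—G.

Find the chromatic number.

4

B, C, D, G are pairwise adjacent (a clique of size 4), so at least 4 colors are needed.
4 colors suffice: color 1 → {C, F}; color 2 → {A, D, E}; color 3 → {G}; color 4 → {B}. Each edge has distinct colors on its endpoints.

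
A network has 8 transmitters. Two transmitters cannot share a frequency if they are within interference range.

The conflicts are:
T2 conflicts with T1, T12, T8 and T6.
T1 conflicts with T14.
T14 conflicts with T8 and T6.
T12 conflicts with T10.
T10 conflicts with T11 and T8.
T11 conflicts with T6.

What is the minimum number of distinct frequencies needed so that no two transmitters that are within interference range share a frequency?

The cycle T10-T8-T2-T6-T11-T10 has odd length 5, so it cannot be 2-colored; at least 3 frequencies are needed.
Using 3 frequencies: T2=1, T1=2, T14=1, T12=2, T10=1, T11=3, T8=2, T6=2. Every pair that conflicts lands in different frequencies.

3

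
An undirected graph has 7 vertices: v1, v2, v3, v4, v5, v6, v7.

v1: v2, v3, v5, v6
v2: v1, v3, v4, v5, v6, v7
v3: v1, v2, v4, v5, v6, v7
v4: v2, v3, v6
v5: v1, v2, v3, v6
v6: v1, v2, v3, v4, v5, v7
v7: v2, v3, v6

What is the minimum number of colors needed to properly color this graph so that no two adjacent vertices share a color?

5

v1, v2, v3, v5, v6 are pairwise adjacent (a clique of size 5), so at least 5 colors are needed.
A valid assignment using 5 colors: v1=Y, v2=G, v3=B, v4=Y, v5=P, v6=R, v7=Y. Every edge joins two different colors.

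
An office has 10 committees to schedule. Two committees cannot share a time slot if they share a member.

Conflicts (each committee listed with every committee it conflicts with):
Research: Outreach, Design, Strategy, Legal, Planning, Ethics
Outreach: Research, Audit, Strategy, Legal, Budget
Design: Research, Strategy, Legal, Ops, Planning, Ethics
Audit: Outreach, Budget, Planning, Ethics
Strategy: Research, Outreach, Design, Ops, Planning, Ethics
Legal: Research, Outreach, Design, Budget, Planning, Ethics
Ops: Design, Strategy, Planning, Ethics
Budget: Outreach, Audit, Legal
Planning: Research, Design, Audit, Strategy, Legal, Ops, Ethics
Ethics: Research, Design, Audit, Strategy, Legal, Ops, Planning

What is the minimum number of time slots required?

Design, Strategy, Ops, Planning, Ethics are mutually in conflict, so at least 5 time slots are needed.
Using 5 time slots: Research=5, Outreach=1, Design=3, Audit=3, Strategy=4, Legal=4, Ops=5, Budget=2, Planning=1, Ethics=2. Every pair that conflicts lands in different time slots.

5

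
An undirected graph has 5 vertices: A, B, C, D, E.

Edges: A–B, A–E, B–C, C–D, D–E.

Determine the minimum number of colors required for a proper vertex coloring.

The cycle A-B-C-D-E-A has odd length 5, so it cannot be 2-colored; at least 3 colors are needed.
One proper 3-coloring: A=3, B=2, C=1, D=2, E=1. No two adjacent vertices share a color.

3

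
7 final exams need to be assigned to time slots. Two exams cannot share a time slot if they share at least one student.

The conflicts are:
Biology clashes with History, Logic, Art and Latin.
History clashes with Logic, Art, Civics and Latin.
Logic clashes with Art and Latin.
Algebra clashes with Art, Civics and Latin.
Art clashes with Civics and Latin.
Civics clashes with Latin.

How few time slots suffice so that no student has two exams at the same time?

Biology, History, Logic, Art, Latin all conflict with each other, so at least 5 time slots are needed.
5 time slots suffice: time slot 1 → {Art}; time slot 2 → {Latin}; time slot 3 → {History, Algebra}; time slot 4 → {Biology, Civics}; time slot 5 → {Logic}. Each listed conflict is separated.

5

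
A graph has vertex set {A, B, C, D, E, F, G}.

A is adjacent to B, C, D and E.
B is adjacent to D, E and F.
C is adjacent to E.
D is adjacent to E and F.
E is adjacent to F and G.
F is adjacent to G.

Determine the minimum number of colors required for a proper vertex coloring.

A, B, D, E form a clique, so at least 4 colors are needed.
A valid assignment using 4 colors: A=2, B=3, C=3, D=4, E=1, F=2, G=3. Every edge joins two different colors.

4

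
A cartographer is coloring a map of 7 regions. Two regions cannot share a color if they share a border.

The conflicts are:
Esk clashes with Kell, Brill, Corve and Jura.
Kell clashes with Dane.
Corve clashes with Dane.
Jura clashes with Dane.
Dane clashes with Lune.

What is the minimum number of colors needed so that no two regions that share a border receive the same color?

Esk and Brill conflict, so at least 2 colors are needed.
A valid assignment using 2 colors: Esk=1, Kell=2, Brill=2, Corve=2, Jura=2, Dane=1, Lune=2. No two conflicting regions share a color.

2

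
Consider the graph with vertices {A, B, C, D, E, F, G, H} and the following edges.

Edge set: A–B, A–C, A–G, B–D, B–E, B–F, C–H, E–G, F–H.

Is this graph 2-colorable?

No

The cycle C-H-F-B-A-C has odd length 5, so it cannot be 2-colored; at least 3 colors are needed.
So 2 colors are not enough.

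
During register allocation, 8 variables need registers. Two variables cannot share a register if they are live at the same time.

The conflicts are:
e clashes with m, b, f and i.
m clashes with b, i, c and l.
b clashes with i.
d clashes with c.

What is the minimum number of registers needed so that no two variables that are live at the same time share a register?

e, m, b, i pairwise conflict, so at least 4 registers are needed.
4 registers suffice: register 1 → {m, d, f}; register 2 → {e, c, l}; register 3 → {b}; register 4 → {i}. Every pair that conflicts lands in different registers.

4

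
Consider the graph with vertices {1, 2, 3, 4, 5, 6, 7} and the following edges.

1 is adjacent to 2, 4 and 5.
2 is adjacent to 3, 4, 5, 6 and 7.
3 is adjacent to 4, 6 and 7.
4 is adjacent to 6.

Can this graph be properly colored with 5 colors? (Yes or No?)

Yes

The chromatic number is 4. 2, 3, 4, 6 form a clique, so at least 4 colors are needed.
A valid assignment using 4 colors: 1=blue, 2=red, 3=blue, 4=green, 5=green, 6=yellow, 7=green.
Since 5 ≥ 4, a proper 5-coloring certainly exists.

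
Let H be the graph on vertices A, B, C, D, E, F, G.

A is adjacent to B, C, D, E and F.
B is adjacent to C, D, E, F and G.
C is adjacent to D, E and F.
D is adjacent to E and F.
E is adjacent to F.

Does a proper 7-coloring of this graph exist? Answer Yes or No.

Yes

The chromatic number is 6. A, B, C, D, E, F are pairwise adjacent (a clique of size 6), so at least 6 colors are needed.
6 colors suffice: A=3, B=1, C=2, D=5, E=6, F=4, G=2.
Since 7 ≥ 6, a proper 7-coloring certainly exists.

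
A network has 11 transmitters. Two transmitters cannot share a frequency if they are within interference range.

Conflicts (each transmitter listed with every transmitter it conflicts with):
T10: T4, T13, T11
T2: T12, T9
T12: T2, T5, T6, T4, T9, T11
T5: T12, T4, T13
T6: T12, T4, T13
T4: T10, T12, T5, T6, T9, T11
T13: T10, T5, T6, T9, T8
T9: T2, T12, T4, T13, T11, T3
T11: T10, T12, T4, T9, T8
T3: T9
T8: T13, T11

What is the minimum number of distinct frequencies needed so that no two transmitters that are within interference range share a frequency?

T12, T4, T9, T11 all conflict with each other, so at least 4 frequencies are needed.
4 frequencies suffice: frequency 1 → {T10, T5, T6, T9, T8}; frequency 2 → {T12, T13, T3}; frequency 3 → {T2, T4}; frequency 4 → {T11}. Every pair that conflicts lands in different frequencies.

4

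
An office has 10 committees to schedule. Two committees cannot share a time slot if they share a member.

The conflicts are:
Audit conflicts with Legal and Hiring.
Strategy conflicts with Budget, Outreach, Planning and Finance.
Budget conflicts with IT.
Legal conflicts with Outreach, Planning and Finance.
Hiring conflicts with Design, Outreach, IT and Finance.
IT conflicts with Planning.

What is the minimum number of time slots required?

3

The cycle Legal-Planning-IT-Hiring-Outreach-Legal has odd length 5, so it cannot be 2-colored; at least 3 time slots are needed.
3 time slots suffice: time slot 1 → {Strategy, Legal, Hiring}; time slot 2 → {Audit, Design, Outreach, IT, Finance}; time slot 3 → {Budget, Planning}. Every pair that conflicts lands in different time slots.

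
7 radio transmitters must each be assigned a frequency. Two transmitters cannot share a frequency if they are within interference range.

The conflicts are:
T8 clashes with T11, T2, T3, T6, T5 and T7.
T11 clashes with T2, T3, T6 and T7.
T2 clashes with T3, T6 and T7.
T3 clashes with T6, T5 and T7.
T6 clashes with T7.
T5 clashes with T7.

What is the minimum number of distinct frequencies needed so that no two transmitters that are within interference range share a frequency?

6

T8, T11, T2, T3, T6, T7 all conflict with each other, so at least 6 frequencies are needed.
6 frequencies suffice: frequency 1 → {T3}; frequency 2 → {T7}; frequency 3 → {T8}; frequency 4 → {T11, T5}; frequency 5 → {T6}; frequency 6 → {T2}. Every pair that conflicts lands in different frequencies.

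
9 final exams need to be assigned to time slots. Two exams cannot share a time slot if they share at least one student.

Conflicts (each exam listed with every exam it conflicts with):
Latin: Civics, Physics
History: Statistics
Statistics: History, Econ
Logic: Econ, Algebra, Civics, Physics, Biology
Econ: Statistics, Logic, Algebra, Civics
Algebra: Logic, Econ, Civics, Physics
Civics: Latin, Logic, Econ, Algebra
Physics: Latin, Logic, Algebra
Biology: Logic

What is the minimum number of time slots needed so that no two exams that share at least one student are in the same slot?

4

Logic, Econ, Algebra, Civics are mutually in conflict, so at least 4 time slots are needed.
Using 4 time slots: Latin=1, History=2, Statistics=1, Logic=1, Econ=3, Algebra=4, Civics=2, Physics=2, Biology=2. Every pair that conflicts lands in different time slots.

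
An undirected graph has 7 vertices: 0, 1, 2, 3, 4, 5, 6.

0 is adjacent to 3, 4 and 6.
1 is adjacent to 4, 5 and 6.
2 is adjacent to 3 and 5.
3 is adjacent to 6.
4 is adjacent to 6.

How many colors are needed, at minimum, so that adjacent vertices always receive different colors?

0, 4, 6 are pairwise adjacent, so at least 3 colors are needed.
3 colors suffice: color red → {5, 6}; color blue → {3, 4}; color green → {0, 1, 2}. Every edge joins two different colors.

3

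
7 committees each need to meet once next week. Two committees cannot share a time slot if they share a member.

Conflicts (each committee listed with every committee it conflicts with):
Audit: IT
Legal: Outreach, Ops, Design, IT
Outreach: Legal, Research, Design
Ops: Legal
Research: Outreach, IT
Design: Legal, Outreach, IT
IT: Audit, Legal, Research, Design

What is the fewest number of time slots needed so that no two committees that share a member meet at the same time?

Legal, Design, IT all conflict with each other, so at least 3 time slots are needed.
3 time slots suffice: time slot 1 → {Outreach, Ops, IT}; time slot 2 → {Audit, Legal, Research}; time slot 3 → {Design}. Every pair that conflicts lands in different time slots.

3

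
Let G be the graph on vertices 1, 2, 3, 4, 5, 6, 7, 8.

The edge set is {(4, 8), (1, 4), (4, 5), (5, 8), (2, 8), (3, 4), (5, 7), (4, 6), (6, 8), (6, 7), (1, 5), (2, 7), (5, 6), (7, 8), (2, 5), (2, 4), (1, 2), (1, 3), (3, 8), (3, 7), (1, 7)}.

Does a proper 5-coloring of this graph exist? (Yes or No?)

The chromatic number is 4. 4, 5, 6, 8 are pairwise adjacent (a clique of size 4), so at least 4 colors are needed.
4 colors suffice: color a → {1, 8}; color b → {3, 5}; color c → {4, 7}; color d → {2, 6}.
Since 5 ≥ 4, a proper 5-coloring certainly exists.

Yes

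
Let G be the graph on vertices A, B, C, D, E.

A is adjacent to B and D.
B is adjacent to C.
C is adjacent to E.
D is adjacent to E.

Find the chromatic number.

3

The cycle B-A-D-E-C-B has odd length 5, so it cannot be 2-colored; at least 3 colors are needed.
3 colors suffice: A=2, B=1, C=2, D=1, E=3. Each edge has distinct colors on its endpoints.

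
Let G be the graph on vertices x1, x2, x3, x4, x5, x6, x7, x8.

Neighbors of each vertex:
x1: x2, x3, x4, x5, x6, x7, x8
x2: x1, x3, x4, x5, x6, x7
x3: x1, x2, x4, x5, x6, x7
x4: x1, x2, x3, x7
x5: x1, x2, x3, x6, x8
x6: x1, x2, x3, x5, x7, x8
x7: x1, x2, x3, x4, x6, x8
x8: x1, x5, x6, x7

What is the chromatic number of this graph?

5

x1, x2, x3, x5, x6 are pairwise adjacent (a clique of size 5), so at least 5 colors are needed.
A valid assignment using 5 colors: x1=red, x2=purple, x3=blue, x4=yellow, x5=green, x6=yellow, x7=green, x8=blue. Every edge joins two different colors.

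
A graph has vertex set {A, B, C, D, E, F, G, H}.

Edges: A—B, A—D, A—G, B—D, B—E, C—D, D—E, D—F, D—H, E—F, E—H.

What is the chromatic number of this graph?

3

D, E, H are mutually adjacent, so at least 3 colors are needed.
A valid assignment using 3 colors: A=2, B=3, C=2, D=1, E=2, F=3, G=1, H=3. Every edge joins two different colors.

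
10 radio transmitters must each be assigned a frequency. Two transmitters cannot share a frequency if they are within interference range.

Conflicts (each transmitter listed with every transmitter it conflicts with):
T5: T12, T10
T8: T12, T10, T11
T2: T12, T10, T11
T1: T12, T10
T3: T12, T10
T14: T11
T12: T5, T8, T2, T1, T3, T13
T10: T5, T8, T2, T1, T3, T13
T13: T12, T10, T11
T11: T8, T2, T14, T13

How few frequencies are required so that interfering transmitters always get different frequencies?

2

T5 and T12 conflict, so at least 2 frequencies are needed.
2 frequencies suffice: frequency 1 → {T12, T10, T11}; frequency 2 → {T5, T8, T2, T1, T3, T14, T13}. Each listed conflict is separated.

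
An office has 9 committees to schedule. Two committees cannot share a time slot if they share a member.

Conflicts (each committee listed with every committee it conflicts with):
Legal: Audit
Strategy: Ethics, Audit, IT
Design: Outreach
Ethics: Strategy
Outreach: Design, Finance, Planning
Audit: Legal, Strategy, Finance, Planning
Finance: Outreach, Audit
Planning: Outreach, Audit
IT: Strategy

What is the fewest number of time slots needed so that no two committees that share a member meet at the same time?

Outreach and Planning conflict, so at least 2 time slots are needed.
2 time slots suffice: time slot 1 → {Ethics, Outreach, Audit, IT}; time slot 2 → {Legal, Strategy, Design, Finance, Planning}. Each listed conflict is separated.

2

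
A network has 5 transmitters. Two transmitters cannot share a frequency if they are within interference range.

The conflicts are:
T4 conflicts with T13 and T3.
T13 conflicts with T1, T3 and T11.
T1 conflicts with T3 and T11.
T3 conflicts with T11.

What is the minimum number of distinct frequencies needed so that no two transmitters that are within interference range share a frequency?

4

T13, T1, T3, T11 pairwise conflict, so at least 4 frequencies are needed.
4 frequencies suffice: frequency 1 → {T3}; frequency 2 → {T13}; frequency 3 → {T4, T1}; frequency 4 → {T11}. Every pair that conflicts lands in different frequencies.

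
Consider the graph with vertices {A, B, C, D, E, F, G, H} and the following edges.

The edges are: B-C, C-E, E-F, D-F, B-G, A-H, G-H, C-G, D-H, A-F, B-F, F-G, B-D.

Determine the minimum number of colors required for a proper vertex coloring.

B, F, G are pairwise adjacent, so at least 3 colors are needed.
One proper 3-coloring: A=blue, B=green, C=red, D=blue, E=blue, F=red, G=blue, H=red. No two adjacent vertices share a color.

3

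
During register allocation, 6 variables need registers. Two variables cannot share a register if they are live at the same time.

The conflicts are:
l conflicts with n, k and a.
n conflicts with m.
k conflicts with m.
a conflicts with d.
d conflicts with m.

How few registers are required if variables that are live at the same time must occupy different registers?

3

The cycle d-a-l-n-m-d has odd length 5, so it cannot be 2-colored; at least 3 registers are needed.
Using 3 registers: l=1, n=2, k=2, a=3, d=2, m=1. Each listed conflict is separated.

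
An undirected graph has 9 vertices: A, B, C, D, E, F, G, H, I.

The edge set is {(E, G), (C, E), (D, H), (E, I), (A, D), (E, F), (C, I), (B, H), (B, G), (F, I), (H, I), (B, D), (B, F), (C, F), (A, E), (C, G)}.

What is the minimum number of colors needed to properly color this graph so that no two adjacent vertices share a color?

C, E, F, I are pairwise adjacent (a clique of size 4), so at least 4 colors are needed.
A valid assignment using 4 colors: A=3, B=1, C=4, D=2, E=1, F=3, G=2, H=3, I=2. Every edge joins two different colors.

4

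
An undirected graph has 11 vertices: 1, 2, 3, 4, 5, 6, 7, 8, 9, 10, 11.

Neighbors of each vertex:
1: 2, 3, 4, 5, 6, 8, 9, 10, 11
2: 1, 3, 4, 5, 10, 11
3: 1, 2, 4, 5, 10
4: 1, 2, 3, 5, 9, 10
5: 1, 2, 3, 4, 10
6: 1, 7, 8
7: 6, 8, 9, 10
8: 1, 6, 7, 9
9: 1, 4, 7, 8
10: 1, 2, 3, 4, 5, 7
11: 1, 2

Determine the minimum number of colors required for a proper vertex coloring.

6

1, 2, 3, 4, 5, 10 are pairwise adjacent (a clique of size 6), so at least 6 colors are needed.
6 colors suffice: 1=a, 2=b, 3=e, 4=d, 5=f, 6=c, 7=a, 8=b, 9=c, 10=c, 11=c. No two adjacent vertices share a color.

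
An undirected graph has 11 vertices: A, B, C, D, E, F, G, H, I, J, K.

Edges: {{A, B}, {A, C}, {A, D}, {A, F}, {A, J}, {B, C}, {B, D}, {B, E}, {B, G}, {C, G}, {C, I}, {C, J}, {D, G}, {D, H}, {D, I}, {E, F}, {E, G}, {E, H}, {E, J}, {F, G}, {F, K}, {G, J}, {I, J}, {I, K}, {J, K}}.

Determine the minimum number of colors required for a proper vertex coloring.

3

B, C, G are pairwise adjacent, so at least 3 colors are needed.
3 colors suffice: color 1 → {A, G, H, I}; color 2 → {B, F, J}; color 3 → {C, D, E, K}. Every edge joins two different colors.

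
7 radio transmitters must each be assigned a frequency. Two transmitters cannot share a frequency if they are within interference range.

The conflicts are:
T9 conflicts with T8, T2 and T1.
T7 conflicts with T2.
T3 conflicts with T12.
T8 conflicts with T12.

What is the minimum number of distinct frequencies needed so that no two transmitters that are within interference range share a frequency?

2

T9 and T2 conflict, so at least 2 frequencies are needed.
2 frequencies suffice: frequency 1 → {T9, T7, T12}; frequency 2 → {T3, T8, T2, T1}. Every pair that conflicts lands in different frequencies.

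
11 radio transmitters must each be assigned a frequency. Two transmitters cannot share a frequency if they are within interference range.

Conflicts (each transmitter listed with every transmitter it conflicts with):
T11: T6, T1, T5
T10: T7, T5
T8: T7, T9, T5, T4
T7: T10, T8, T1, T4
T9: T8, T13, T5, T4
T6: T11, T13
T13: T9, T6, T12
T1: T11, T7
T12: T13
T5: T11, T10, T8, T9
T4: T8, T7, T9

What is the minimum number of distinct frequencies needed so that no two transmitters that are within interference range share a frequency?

T8, T7, T4 are mutually in conflict, so at least 3 frequencies are needed.
3 frequencies suffice: frequency 1 → {T11, T7, T9, T12}; frequency 2 → {T13, T1, T5, T4}; frequency 3 → {T10, T8, T6}. Every pair that conflicts lands in different frequencies.

3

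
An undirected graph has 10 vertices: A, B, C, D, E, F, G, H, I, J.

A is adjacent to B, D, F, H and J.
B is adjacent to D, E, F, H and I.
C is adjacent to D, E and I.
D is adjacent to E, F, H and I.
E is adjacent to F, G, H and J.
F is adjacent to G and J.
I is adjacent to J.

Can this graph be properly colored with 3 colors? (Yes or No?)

No

B, D, E, H form a clique, so at least 4 colors are needed.
So 3 colors are not enough.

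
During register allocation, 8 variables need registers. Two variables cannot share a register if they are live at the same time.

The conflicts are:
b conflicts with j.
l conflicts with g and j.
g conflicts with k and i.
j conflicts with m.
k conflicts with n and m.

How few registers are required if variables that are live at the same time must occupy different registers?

The cycle j-m-k-g-l-j has odd length 5, so it cannot be 2-colored; at least 3 registers are needed.
3 registers suffice: register 1 → {j, k, i}; register 2 → {b, g, n, m}; register 3 → {l}. Each listed conflict is separated.

3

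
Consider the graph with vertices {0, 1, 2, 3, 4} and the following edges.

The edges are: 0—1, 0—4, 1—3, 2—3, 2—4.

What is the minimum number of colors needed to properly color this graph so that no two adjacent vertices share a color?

The cycle 0-1-3-2-4-0 has odd length 5, so it cannot be 2-colored; at least 3 colors are needed.
3 colors suffice: color red → {0, 3}; color blue → {1, 2}; color green → {4}. No two adjacent vertices share a color.

3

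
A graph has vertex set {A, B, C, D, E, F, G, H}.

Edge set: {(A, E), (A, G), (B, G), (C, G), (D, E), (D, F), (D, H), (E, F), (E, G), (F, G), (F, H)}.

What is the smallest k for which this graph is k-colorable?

3

D, F, H are pairwise adjacent, so at least 3 colors are needed.
3 colors suffice: A=blue, B=blue, C=blue, D=red, E=green, F=blue, G=red, H=green. No two adjacent vertices share a color.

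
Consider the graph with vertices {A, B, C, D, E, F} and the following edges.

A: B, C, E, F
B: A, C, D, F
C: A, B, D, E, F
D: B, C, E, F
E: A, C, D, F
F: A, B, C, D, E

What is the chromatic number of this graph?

A, B, C, F are pairwise adjacent (a clique of size 4), so at least 4 colors are needed.
4 colors suffice: color 1 → {F}; color 2 → {C}; color 3 → {B, E}; color 4 → {A, D}. No two adjacent vertices share a color.

4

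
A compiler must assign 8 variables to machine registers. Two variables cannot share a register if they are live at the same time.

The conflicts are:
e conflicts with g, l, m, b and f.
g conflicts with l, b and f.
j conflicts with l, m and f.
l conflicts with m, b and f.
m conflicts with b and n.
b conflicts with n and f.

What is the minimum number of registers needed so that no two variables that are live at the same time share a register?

e, g, l, b, f are mutually in conflict, so at least 5 registers are needed.
5 registers suffice: register 1 → {l, n}; register 2 → {j, b}; register 3 → {e}; register 4 → {m, f}; register 5 → {g}. No two conflicting variables share a register.

5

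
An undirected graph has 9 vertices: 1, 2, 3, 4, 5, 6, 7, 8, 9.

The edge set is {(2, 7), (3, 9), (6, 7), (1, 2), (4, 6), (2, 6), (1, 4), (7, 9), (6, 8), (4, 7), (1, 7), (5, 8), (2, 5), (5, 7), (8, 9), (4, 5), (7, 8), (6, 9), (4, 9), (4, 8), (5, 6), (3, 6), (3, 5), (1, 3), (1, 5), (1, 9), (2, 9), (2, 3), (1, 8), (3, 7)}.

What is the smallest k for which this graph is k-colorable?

1, 2, 3, 5, 7 are mutually adjacent (a clique of size 5), so at least 5 colors are needed.
5 colors suffice: 1=blue, 2=purple, 3=yellow, 4=yellow, 5=green, 6=blue, 7=red, 8=purple, 9=green. Each edge has distinct colors on its endpoints.

5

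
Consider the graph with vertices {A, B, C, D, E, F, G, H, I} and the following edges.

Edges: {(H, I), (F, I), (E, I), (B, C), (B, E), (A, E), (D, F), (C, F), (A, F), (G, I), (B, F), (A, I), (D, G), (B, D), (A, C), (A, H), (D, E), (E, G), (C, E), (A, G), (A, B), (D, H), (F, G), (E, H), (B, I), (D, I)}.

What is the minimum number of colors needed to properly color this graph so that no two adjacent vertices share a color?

D, F, G, I form a clique, so at least 4 colors are needed.
4 colors suffice: color red → {C, I}; color blue → {A, D}; color green → {E, F}; color yellow → {B, G, H}. Every edge joins two different colors.

4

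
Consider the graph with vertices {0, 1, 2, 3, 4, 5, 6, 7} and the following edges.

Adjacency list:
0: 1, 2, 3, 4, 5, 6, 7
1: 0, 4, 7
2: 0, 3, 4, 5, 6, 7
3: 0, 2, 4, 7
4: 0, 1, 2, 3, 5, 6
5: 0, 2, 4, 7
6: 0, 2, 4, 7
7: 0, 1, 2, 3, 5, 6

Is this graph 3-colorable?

0, 2, 3, 7 form a clique, so at least 4 colors are needed.
So 3 colors are not enough.

No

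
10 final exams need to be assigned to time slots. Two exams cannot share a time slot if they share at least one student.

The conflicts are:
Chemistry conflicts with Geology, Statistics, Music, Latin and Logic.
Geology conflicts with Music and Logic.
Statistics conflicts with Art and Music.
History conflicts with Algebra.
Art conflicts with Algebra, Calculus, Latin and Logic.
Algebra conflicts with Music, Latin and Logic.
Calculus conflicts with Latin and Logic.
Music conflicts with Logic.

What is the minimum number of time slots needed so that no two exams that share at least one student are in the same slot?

Chemistry, Geology, Music, Logic pairwise conflict, so at least 4 time slots are needed.
4 time slots suffice: Chemistry=3, Geology=4, Statistics=1, History=1, Art=2, Algebra=3, Calculus=3, Music=2, Latin=1, Logic=1. No two conflicting exams share a time slot.

4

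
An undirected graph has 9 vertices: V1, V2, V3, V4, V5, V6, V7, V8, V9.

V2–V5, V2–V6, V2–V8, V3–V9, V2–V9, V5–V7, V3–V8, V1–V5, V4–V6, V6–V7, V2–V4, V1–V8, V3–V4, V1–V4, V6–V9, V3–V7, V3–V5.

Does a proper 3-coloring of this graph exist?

Yes

The chromatic number is 3. V2, V6, V9 form a triangle, so at least 3 colors are needed.
One proper 3-coloring: V1=1, V2=1, V3=1, V4=2, V5=3, V6=3, V7=2, V8=2, V9=2.
That is already a proper 3-coloring.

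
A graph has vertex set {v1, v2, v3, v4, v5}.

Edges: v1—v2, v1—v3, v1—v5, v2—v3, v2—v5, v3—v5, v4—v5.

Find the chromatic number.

v1, v2, v3, v5 are mutually adjacent (a clique of size 4), so at least 4 colors are needed.
One proper 4-coloring: v1=2, v2=3, v3=4, v4=2, v5=1. Each edge has distinct colors on its endpoints.

4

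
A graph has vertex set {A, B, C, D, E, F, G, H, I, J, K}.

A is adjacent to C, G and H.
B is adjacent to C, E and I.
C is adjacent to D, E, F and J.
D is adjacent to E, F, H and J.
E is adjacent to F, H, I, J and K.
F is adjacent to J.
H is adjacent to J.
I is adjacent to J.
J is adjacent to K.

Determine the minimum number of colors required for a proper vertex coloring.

C, D, E, F, J are mutually adjacent (a clique of size 5), so at least 5 colors are needed.
5 colors suffice: color red → {A, E}; color blue → {B, G, J}; color green → {C, H, I, K}; color yellow → {D}; color purple → {F}. Every edge joins two different colors.

5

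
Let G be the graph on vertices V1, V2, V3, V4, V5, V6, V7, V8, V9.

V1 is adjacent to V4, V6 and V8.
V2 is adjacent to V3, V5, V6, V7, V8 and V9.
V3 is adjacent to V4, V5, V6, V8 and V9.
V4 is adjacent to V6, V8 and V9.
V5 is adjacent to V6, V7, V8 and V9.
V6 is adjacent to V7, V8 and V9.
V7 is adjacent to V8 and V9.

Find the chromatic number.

5

V2, V5, V6, V7, V9 are pairwise adjacent (a clique of size 5), so at least 5 colors are needed.
One proper 5-coloring: V1=green, V2=yellow, V3=green, V4=yellow, V5=purple, V6=red, V7=green, V8=blue, V9=blue. Every edge joins two different colors.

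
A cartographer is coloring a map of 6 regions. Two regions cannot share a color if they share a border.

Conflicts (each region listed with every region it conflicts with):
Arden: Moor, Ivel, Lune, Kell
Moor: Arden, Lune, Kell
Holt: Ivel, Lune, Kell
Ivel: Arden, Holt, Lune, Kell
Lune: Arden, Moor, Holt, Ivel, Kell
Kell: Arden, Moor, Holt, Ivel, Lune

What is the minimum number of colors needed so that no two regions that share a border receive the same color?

Arden, Moor, Lune, Kell pairwise conflict, so at least 4 colors are needed.
4 colors suffice: Arden=3, Moor=4, Holt=3, Ivel=4, Lune=1, Kell=2. No two conflicting regions share a color.

4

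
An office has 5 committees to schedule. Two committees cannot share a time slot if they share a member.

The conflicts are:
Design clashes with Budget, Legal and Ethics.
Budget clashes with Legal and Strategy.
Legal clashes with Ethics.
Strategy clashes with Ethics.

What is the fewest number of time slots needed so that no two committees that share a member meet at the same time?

Design, Legal, Ethics pairwise conflict, so at least 3 time slots are needed.
3 time slots suffice: time slot 1 → {Legal, Strategy}; time slot 2 → {Design}; time slot 3 → {Budget, Ethics}. Each listed conflict is separated.

3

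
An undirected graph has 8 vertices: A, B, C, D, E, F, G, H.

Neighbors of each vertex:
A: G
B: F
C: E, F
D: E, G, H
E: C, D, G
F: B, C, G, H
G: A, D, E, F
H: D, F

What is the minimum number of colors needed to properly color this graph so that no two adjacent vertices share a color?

3

D, E, G are mutually adjacent, so at least 3 colors are needed.
3 colors suffice: color red → {B, C, G, H}; color blue → {A, E, F}; color green → {D}. Every edge joins two different colors.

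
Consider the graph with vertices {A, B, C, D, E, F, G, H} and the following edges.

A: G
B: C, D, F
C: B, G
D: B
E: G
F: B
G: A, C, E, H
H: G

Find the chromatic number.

2

B and D are adjacent, so at least 2 colors are needed.
2 colors suffice: color 1 → {B, G}; color 2 → {A, C, D, E, F, H}. Each edge has distinct colors on its endpoints.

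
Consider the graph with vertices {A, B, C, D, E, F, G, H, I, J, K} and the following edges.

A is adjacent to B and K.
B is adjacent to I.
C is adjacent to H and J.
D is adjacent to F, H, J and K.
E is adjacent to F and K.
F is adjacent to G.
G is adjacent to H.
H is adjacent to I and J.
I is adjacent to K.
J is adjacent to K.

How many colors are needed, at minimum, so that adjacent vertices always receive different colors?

D, H, J are pairwise adjacent, so at least 3 colors are needed.
3 colors suffice: color red → {B, F, H, K}; color blue → {A, C, D, E, G, I}; color green → {J}. No two adjacent vertices share a color.

3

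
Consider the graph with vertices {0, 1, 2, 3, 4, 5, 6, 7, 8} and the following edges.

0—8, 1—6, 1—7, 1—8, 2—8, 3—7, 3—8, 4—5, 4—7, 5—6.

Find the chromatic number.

The cycle 5-4-7-1-6-5 has odd length 5, so it cannot be 2-colored; at least 3 colors are needed.
3 colors suffice: color red → {6, 7, 8}; color blue → {0, 1, 2, 3, 4}; color green → {5}. No two adjacent vertices share a color.

3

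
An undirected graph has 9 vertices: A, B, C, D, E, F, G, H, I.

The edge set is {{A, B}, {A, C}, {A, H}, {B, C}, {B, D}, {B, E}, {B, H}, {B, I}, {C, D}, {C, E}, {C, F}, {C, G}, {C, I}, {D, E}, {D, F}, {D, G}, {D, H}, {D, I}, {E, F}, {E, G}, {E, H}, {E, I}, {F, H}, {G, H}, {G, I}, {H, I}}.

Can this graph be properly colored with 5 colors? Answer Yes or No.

Yes

The chromatic number is 5. D, E, G, H, I are mutually adjacent (a clique of size 5), so at least 5 colors are needed.
5 colors suffice: color red → {C, H}; color blue → {A, E}; color green → {D}; color yellow → {F, I}; color purple → {B, G}.
That is already a proper 5-coloring.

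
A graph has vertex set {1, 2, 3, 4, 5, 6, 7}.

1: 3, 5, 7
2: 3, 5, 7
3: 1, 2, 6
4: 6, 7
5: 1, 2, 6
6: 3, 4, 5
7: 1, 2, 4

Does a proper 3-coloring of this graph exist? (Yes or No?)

The chromatic number is 3. The cycle 7-1-5-6-4-7 has odd length 5, so it cannot be 2-colored; at least 3 colors are needed.
A valid assignment using 3 colors: 1=blue, 2=blue, 3=red, 4=green, 5=red, 6=blue, 7=red.
That is already a proper 3-coloring.

Yes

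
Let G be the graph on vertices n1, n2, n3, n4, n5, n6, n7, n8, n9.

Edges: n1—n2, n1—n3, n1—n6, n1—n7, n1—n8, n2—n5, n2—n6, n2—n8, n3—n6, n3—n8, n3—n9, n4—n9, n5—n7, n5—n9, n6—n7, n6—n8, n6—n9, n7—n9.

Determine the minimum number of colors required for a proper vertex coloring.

4

n1, n2, n6, n8 form a clique, so at least 4 colors are needed.
4 colors suffice: color 1 → {n4, n5, n6}; color 2 → {n1, n9}; color 3 → {n2, n3, n7}; color 4 → {n8}. Each edge has distinct colors on its endpoints.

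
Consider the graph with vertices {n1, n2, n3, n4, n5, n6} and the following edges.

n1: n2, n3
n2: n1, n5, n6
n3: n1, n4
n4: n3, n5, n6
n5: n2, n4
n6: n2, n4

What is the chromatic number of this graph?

3

The cycle n6-n4-n3-n1-n2-n6 has odd length 5, so it cannot be 2-colored; at least 3 colors are needed.
3 colors suffice: color 1 → {n2, n4}; color 2 → {n3, n5, n6}; color 3 → {n1}. Each edge has distinct colors on its endpoints.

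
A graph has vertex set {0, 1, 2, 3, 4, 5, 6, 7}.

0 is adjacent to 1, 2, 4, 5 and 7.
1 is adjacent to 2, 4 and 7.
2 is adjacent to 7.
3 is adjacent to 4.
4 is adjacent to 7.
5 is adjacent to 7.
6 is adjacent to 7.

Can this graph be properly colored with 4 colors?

The chromatic number is 4. 0, 1, 4, 7 form a clique, so at least 4 colors are needed.
4 colors suffice: 0=b, 1=c, 2=d, 3=a, 4=d, 5=c, 6=b, 7=a.
That is already a proper 4-coloring.

Yes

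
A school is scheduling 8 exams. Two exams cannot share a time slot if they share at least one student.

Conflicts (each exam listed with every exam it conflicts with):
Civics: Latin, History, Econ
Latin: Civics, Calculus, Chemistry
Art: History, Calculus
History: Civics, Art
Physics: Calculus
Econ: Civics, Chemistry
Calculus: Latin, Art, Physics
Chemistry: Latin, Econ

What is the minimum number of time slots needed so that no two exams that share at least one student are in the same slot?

3

The cycle History-Art-Calculus-Latin-Civics-History has odd length 5, so it cannot be 2-colored; at least 3 time slots are needed.
3 time slots suffice: time slot 1 → {Civics, Calculus, Chemistry}; time slot 2 → {Latin, Art, Physics, Econ}; time slot 3 → {History}. Each listed conflict is separated.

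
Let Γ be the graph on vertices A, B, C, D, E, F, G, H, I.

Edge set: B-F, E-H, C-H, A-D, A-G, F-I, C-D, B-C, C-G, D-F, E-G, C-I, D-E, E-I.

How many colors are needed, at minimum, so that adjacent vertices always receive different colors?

2

E and I are adjacent, so at least 2 colors are needed.
2 colors suffice: color 1 → {A, C, E, F}; color 2 → {B, D, G, H, I}. Every edge joins two different colors.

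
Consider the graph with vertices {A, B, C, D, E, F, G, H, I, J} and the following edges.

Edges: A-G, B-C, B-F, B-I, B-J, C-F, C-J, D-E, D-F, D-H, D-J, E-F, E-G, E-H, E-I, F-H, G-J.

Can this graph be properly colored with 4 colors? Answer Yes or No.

The chromatic number is 4. D, E, F, H form a clique, so at least 4 colors are needed.
A valid assignment using 4 colors: A=red, B=green, C=yellow, D=green, E=red, F=blue, G=blue, H=yellow, I=blue, J=red.
That is already a proper 4-coloring.

Yes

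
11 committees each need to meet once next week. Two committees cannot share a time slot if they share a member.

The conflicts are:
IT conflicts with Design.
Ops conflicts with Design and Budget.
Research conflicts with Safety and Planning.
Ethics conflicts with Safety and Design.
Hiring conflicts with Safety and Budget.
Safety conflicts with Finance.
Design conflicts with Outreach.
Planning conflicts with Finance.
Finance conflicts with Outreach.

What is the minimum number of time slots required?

3

The cycle Design-Outreach-Finance-Safety-Ethics-Design has odd length 5, so it cannot be 2-colored; at least 3 time slots are needed.
Using 3 time slots: IT=2, Ops=2, Research=2, Ethics=2, Hiring=2, Safety=1, Design=1, Budget=1, Planning=1, Finance=2, Outreach=3. No two conflicting committees share a time slot.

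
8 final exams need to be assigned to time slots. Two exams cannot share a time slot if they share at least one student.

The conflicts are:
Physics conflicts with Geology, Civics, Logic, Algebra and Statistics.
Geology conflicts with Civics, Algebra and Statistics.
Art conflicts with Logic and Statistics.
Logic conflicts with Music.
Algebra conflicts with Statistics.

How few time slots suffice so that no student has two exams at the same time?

4

Physics, Geology, Algebra, Statistics all conflict with each other, so at least 4 time slots are needed.
4 time slots suffice: time slot 1 → {Physics, Art, Music}; time slot 2 → {Geology, Logic}; time slot 3 → {Civics, Statistics}; time slot 4 → {Algebra}. Each listed conflict is separated.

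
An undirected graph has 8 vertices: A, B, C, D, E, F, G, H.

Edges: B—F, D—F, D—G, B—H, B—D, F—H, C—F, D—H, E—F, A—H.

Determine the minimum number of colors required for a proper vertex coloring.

B, D, F, H are pairwise adjacent (a clique of size 4), so at least 4 colors are needed.
4 colors suffice: A=red, B=yellow, C=blue, D=green, E=blue, F=red, G=red, H=blue. Each edge has distinct colors on its endpoints.

4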